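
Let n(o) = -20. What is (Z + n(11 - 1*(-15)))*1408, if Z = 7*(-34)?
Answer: -363264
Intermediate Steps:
Z = -238
(Z + n(11 - 1*(-15)))*1408 = (-238 - 20)*1408 = -258*1408 = -363264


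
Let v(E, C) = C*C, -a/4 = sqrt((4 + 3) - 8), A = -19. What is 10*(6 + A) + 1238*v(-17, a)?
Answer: -19938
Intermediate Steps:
a = -4*I (a = -4*sqrt((4 + 3) - 8) = -4*sqrt(7 - 8) = -4*I ≈ -4.0*I)
v(E, C) = C**2
10*(6 + A) + 1238*v(-17, a) = 10*(6 - 19) + 1238*(-4*I)**2 = 10*(-13) + 1238*(-16) = -130 - 19808 = -19938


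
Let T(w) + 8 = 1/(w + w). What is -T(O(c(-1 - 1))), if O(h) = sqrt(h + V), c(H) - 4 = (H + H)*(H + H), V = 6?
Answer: 8 - sqrt(26)/52 ≈ 7.9019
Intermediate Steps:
c(H) = 4 + 4*H**2 (c(H) = 4 + (H + H)*(H + H) = 4 + (2*H)*(2*H) = 4 + 4*H**2)
O(h) = sqrt(6 + h) (O(h) = sqrt(h + 6) = sqrt(6 + h))
T(w) = -8 + 1/(2*w) (T(w) = -8 + 1/(w + w) = -8 + 1/(2*w))
-T(O(c(-1 - 1))) = -(-8 + 1/(2*(sqrt(6 + (4 + 4*(-1 - 1)**2))))) = -(-8 + 1/(2*(sqrt(6 + (4 + 4*(-2)**2))))) = -(-8 + 1/(2*(sqrt(6 + (4 + 4*4))))) = -(-8 + 1/(2*(sqrt(6 + (4 + 16))))) = -(-8 + 1/(2*(sqrt(6 + 20)))) = -(-8 + 1/(2*(sqrt(26)))) = -(-8 + (sqrt(26)/26)/2) = -(-8 + sqrt(26)/52) = 8 - sqrt(26)/52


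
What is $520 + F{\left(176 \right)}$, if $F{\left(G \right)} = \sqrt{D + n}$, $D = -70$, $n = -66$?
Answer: $520 + 2 i \sqrt{34} \approx 520.0 + 11.662 i$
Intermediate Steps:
$F{\left(G \right)} = 2 i \sqrt{34}$ ($F{\left(G \right)} = \sqrt{-70 - 66} = \sqrt{-136} = 2 i \sqrt{34}$)
$520 + F{\left(176 \right)} = 520 + 2 i \sqrt{34}$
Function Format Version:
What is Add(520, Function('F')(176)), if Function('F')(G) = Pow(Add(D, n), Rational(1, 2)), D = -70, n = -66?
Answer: Add(520, Mul(2, I, Pow(34, Rational(1, 2)))) ≈ Add(520.00, Mul(11.662, I))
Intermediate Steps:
Function('F')(G) = Mul(2, I, Pow(34, Rational(1, 2))) (Function('F')(G) = Pow(Add(-70, -66), Rational(1, 2)) = Pow(-136, Rational(1, 2)) = Mul(2, I, Pow(34, Rational(1, 2))))
Add(520, Function('F')(176)) = Add(520, Mul(2, I, Pow(34, Rational(1, 2))))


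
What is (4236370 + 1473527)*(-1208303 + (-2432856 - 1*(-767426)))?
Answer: -16408719435501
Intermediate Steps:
(4236370 + 1473527)*(-1208303 + (-2432856 - 1*(-767426))) = 5709897*(-1208303 + (-2432856 + 767426)) = 5709897*(-1208303 - 1665430) = 5709897*(-2873733) = -16408719435501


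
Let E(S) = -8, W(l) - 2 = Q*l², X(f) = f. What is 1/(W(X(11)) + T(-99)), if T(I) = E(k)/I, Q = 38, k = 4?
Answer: 99/455408 ≈ 0.00021739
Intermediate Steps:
W(l) = 2 + 38*l²
T(I) = -8/I
1/(W(X(11)) + T(-99)) = 1/((2 + 38*11²) - 8/(-99)) = 1/((2 + 38*121) - 8*(-1/99)) = 1/((2 + 4598) + 8/99) = 1/(4600 + 8/99) = 1/(455408/99) = 99/455408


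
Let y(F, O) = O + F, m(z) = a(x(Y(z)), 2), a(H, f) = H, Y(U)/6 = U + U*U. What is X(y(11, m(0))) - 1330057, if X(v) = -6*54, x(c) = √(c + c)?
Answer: -1330381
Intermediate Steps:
Y(U) = 6*U + 6*U² (Y(U) = 6*(U + U*U) = 6*(U + U²) = 6*U + 6*U²)
x(c) = √2*√c (x(c) = √(2*c) = √2*√c)
m(z) = 2*√3*√(z*(1 + z)) (m(z) = √2*√(6*z*(1 + z)) = √2*(√6*√(z*(1 + z))) = 2*√3*√(z*(1 + z)))
y(F, O) = F + O
X(v) = -324
X(y(11, m(0))) - 1330057 = -324 - 1330057 = -1330381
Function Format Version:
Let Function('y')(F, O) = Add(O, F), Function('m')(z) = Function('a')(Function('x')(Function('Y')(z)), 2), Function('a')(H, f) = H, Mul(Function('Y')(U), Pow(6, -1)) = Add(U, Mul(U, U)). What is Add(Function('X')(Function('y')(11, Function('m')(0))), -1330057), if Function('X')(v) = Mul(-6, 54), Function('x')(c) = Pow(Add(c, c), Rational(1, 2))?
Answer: -1330381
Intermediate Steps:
Function('Y')(U) = Add(Mul(6, U), Mul(6, Pow(U, 2))) (Function('Y')(U) = Mul(6, Add(U, Mul(U, U))) = Mul(6, Add(U, Pow(U, 2))) = Add(Mul(6, U), Mul(6, Pow(U, 2))))
Function('x')(c) = Mul(Pow(2, Rational(1, 2)), Pow(c, Rational(1, 2))) (Function('x')(c) = Pow(Mul(2, c), Rational(1, 2)) = Mul(Pow(2, Rational(1, 2)), Pow(c, Rational(1, 2))))
Function('m')(z) = Mul(2, Pow(3, Rational(1, 2)), Pow(Mul(z, Add(1, z)), Rational(1, 2))) (Function('m')(z) = Mul(Pow(2, Rational(1, 2)), Pow(Mul(6, z, Add(1, z)), Rational(1, 2))) = Mul(Pow(2, Rational(1, 2)), Mul(Pow(6, Rational(1, 2)), Pow(Mul(z, Add(1, z)), Rational(1, 2)))) = Mul(2, Pow(3, Rational(1, 2)), Pow(Mul(z, Add(1, z)), Rational(1, 2))))
Function('y')(F, O) = Add(F, O)
Function('X')(v) = -324
Add(Function('X')(Function('y')(11, Function('m')(0))), -1330057) = Add(-324, -1330057) = -1330381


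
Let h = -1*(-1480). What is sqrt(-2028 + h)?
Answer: 2*I*sqrt(137) ≈ 23.409*I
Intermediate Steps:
h = 1480
sqrt(-2028 + h) = sqrt(-2028 + 1480) = sqrt(-548) = 2*I*sqrt(137)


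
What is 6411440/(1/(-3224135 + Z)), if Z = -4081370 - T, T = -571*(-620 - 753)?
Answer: -51865266942720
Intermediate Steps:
T = 783983 (T = -571*(-1373) = 783983)
Z = -4865353 (Z = -4081370 - 1*783983 = -4081370 - 783983 = -4865353)
6411440/(1/(-3224135 + Z)) = 6411440/(1/(-3224135 - 4865353)) = 6411440/(1/(-8089488)) = 6411440/(-1/8089488) = 6411440*(-8089488) = -51865266942720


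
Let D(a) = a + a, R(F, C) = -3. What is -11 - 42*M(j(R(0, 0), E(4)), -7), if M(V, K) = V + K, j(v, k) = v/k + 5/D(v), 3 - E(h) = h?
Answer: 192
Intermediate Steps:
E(h) = 3 - h
D(a) = 2*a
j(v, k) = 5/(2*v) + v/k (j(v, k) = v/k + 5/((2*v)) = v/k + 5*(1/(2*v)) = v/k + 5/(2*v) = 5/(2*v) + v/k)
M(V, K) = K + V
-11 - 42*M(j(R(0, 0), E(4)), -7) = -11 - 42*(-7 + ((5/2)/(-3) - 3/(3 - 1*4))) = -11 - 42*(-7 + ((5/2)*(-⅓) - 3/(3 - 4))) = -11 - 42*(-7 + (-⅚ - 3/(-1))) = -11 - 42*(-7 + (-⅚ - 3*(-1))) = -11 - 42*(-7 + (-⅚ + 3)) = -11 - 42*(-7 + 13/6) = -11 - 42*(-29/6) = -11 + 203 = 192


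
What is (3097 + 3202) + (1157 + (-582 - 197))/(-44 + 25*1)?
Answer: 119303/19 ≈ 6279.1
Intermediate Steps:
(3097 + 3202) + (1157 + (-582 - 197))/(-44 + 25*1) = 6299 + (1157 - 779)/(-44 + 25) = 6299 + 378/(-19) = 6299 + 378*(-1/19) = 6299 - 378/19 = 119303/19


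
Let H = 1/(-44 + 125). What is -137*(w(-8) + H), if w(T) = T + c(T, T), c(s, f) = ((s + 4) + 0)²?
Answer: -88913/81 ≈ -1097.7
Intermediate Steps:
c(s, f) = (4 + s)² (c(s, f) = ((4 + s) + 0)² = (4 + s)²)
H = 1/81 ≈ 0.012346
w(T) = T + (4 + T)²
-137*(w(-8) + H) = -137*((-8 + (4 - 8)²) + 1/81) = -137*((-8 + (-4)²) + 1/81) = -137*((-8 + 16) + 1/81) = -137*(8 + 1/81) = -137*649/81 = -88913/81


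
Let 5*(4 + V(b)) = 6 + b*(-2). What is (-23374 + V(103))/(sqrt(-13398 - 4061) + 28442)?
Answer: -222018252/269654941 + 7806*I*sqrt(17459)/269654941 ≈ -0.82334 + 0.003825*I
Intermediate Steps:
V(b) = -14/5 - 2*b/5 (V(b) = -4 + (6 + b*(-2))/5 = -4 + (6 - 2*b)/5 = -4 + (6/5 - 2*b/5) = -14/5 - 2*b/5)
(-23374 + V(103))/(sqrt(-13398 - 4061) + 28442) = (-23374 + (-14/5 - 2/5*103))/(sqrt(-13398 - 4061) + 28442) = (-23374 + (-14/5 - 206/5))/(sqrt(-17459) + 28442) = (-23374 - 44)/(I*sqrt(17459) + 28442) = -23418/(28442 + I*sqrt(17459))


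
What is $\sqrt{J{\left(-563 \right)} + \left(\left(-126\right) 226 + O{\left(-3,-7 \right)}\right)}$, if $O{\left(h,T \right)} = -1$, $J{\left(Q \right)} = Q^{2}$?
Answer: $2 \sqrt{72123} \approx 537.11$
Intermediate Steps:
$\sqrt{J{\left(-563 \right)} + \left(\left(-126\right) 226 + O{\left(-3,-7 \right)}\right)} = \sqrt{\left(-563\right)^{2} - 28477} = \sqrt{316969 - 28477} = \sqrt{288492} = 2 \sqrt{72123}$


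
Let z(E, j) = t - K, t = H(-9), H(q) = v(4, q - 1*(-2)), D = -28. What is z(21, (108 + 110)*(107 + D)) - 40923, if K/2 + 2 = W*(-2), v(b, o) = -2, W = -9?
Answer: -40957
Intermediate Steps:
H(q) = -2
t = -2
K = 32 (K = -4 + 2*(-9*(-2)) = -4 + 2*18 = -4 + 36 = 32)
z(E, j) = -34 (z(E, j) = -2 - 1*32 = -2 - 32 = -34)
z(21, (108 + 110)*(107 + D)) - 40923 = -34 - 40923 = -40957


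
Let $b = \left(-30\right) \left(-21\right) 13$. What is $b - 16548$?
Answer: $-8358$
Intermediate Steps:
$b = 8190$ ($b = 630 \cdot 13 = 8190$)
$b - 16548 = 8190 - 16548 = -8358$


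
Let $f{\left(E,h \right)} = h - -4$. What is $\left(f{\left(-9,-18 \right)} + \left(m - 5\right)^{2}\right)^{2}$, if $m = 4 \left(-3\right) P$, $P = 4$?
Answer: $7812025$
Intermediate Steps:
$f{\left(E,h \right)} = 4 + h$ ($f{\left(E,h \right)} = h + 4 = 4 + h$)
$m = -48$ ($m = 4 \left(-3\right) 4 = \left(-12\right) 4 = -48$)
$\left(f{\left(-9,-18 \right)} + \left(m - 5\right)^{2}\right)^{2} = \left(\left(4 - 18\right) + \left(-48 - 5\right)^{2}\right)^{2} = \left(-14 + \left(-53\right)^{2}\right)^{2} = \left(-14 + 2809\right)^{2} = 2795^{2} = 7812025$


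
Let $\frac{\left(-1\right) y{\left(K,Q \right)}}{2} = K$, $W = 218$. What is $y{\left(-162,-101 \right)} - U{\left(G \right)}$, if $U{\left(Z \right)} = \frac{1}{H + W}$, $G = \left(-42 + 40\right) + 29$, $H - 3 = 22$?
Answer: $\frac{78731}{243} \approx 324.0$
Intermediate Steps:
$H = 25$ ($H = 3 + 22 = 25$)
$y{\left(K,Q \right)} = - 2 K$
$G = 27$ ($G = -2 + 29 = 27$)
$U{\left(Z \right)} = \frac{1}{243}$ ($U{\left(Z \right)} = \frac{1}{25 + 218} = \frac{1}{243}$)
$y{\left(-162,-101 \right)} - U{\left(G \right)} = \left(-2\right) \left(-162\right) - \frac{1}{243} = 324 - \frac{1}{243} = \frac{78731}{243}$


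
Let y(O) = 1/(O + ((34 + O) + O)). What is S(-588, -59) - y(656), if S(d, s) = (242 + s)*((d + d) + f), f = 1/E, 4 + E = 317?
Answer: -134854562155/626626 ≈ -2.1521e+5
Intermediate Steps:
E = 313 (E = -4 + 317 = 313)
f = 1/313 ≈ 0.0031949
y(O) = 1/(34 + 3*O) (y(O) = 1/(O + (34 + 2*O)) = 1/(34 + 3*O))
S(d, s) = (242 + s)*(1/313 + 2*d) (S(d, s) = (242 + s)*((d + d) + 1/313) = (242 + s)*(2*d + 1/313) = (242 + s)*(1/313 + 2*d))
S(-588, -59) - y(656) = (242/313 + 484*(-588) + (1/313)*(-59) + 2*(-588)*(-59)) - 1/(34 + 3*656) = (242/313 - 284592 - 59/313 + 69384) - 1/(34 + 1968) = -67359921/313 - 1/2002 = -134854562155/626626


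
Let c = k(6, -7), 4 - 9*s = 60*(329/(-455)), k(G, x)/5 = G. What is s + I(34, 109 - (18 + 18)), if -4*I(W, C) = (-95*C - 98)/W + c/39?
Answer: 903577/15912 ≈ 56.786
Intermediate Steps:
k(G, x) = 5*G
s = 616/117 (s = 4/9 - 20*329/(-455)/3 = 4/9 - 20*329*(-1/455)/3 = 4/9 - 20*(-47)/(3*65) = 4/9 - ⅑*(-564/13) = 4/9 + 188/39 = 616/117 ≈ 5.2650)
c = 30 (c = 5*6 = 30)
I(W, C) = -5/26 - (-98 - 95*C)/(4*W) (I(W, C) = -((-95*C - 98)/W + 30/39)/4 = -((-98 - 95*C)/W + 30*(1/39))/4 = -((-98 - 95*C)/W + 10/13)/4 = -(10/13 + (-98 - 95*C)/W)/4 = -5/26 - (-98 - 95*C)/(4*W))
s + I(34, 109 - (18 + 18)) = 616/117 + (1/52)*(1274 - 10*34 + 1235*(109 - (18 + 18)))/34 = 616/117 + (1/52)*(1/34)*(1274 - 340 + 1235*(109 - 1*36)) = 616/117 + (1/52)*(1/34)*(1274 - 340 + 1235*(109 - 36)) = 616/117 + (1/52)*(1/34)*(1274 - 340 + 1235*73) = 616/117 + (1/52)*(1/34)*(1274 - 340 + 90155) = 616/117 + (1/52)*(1/34)*91089 = 616/117 + 91089/1768 = 903577/15912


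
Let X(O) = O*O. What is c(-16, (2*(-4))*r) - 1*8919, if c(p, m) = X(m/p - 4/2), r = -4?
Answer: -8903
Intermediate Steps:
X(O) = O²
c(p, m) = (-2 + m/p)² (c(p, m) = (m/p - 4/2)² = (m/p - 4*½)² = (m/p - 2)² = (-2 + m/p)²)
c(-16, (2*(-4))*r) - 1*8919 = ((2*(-4))*(-4) - 2*(-16))²/(-16)² - 1*8919 = (-8*(-4) + 32)²/256 - 8919 = (32 + 32)²/256 - 8919 = (1/256)*64² - 8919 = (1/256)*4096 - 8919 = 16 - 8919 = -8903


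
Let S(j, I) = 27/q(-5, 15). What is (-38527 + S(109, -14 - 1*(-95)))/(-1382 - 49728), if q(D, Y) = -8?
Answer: 308243/408880 ≈ 0.75387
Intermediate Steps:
S(j, I) = -27/8 (S(j, I) = 27/(-8) = 27*(-1/8) = -27/8)
(-38527 + S(109, -14 - 1*(-95)))/(-1382 - 49728) = (-38527 - 27/8)/(-1382 - 49728) = -308243/8/(-51110) = -308243/8*(-1/51110) = 308243/408880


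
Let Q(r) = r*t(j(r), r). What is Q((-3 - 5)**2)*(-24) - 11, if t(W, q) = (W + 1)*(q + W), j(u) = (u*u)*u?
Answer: -105579288821771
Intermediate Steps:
j(u) = u**3 (j(u) = u**2*u = u**3)
t(W, q) = (1 + W)*(W + q)
Q(r) = r*(r + r**3 + r**4 + r**6) (Q(r) = r*(r**3 + r + (r**3)**2 + r**3*r) = r*(r**3 + r + r**6 + r**4) = r*(r + r**3 + r**4 + r**6))
Q((-3 - 5)**2)*(-24) - 11 = (((-3 - 5)**2)**2 + ((-3 - 5)**2)**4 + ((-3 - 5)**2)**5 + ((-3 - 5)**2)**7)*(-24) - 11 = (((-8)**2)**2 + ((-8)**2)**4 + ((-8)**2)**5 + ((-8)**2)**7)*(-24) - 11 = (64**2 + 64**4 + 64**5 + 64**7)*(-24) - 11 = (4096 + 16777216 + 1073741824 + 4398046511104)*(-24) - 11 = 4399137034240*(-24) - 11 = -105579288821760 - 11 = -105579288821771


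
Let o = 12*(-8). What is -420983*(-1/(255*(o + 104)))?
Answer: 420983/2040 ≈ 206.36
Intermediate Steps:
o = -96
-420983*(-1/(255*(o + 104))) = -420983*(-1/(255*(-96 + 104))) = -420983/((-255*8)) = -420983/(-2040) = -420983*(-1/2040) = 420983/2040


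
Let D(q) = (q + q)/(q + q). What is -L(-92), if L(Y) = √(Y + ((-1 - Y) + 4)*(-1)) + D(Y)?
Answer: -1 - I*√187 ≈ -1.0 - 13.675*I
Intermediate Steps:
D(q) = 1 (D(q) = (2*q)/((2*q)) = (2*q)*(1/(2*q)) = 1)
L(Y) = 1 + √(-3 + 2*Y) (L(Y) = √(Y + ((-1 - Y) + 4)*(-1)) + 1 = √(Y + (3 - Y)*(-1)) + 1 = √(Y + (-3 + Y)) + 1 = √(-3 + 2*Y) + 1 = 1 + √(-3 + 2*Y))
-L(-92) = -(1 + √(-3 + 2*(-92))) = -(1 + √(-3 - 184)) = -(1 + √(-187)) = -(1 + I*√187) = -1 - I*√187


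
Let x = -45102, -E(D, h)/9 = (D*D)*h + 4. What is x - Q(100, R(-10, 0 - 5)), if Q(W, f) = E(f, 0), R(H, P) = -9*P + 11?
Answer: -45066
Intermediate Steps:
R(H, P) = 11 - 9*P
E(D, h) = -36 - 9*h*D² (E(D, h) = -9*((D*D)*h + 4) = -9*(D²*h + 4) = -9*(h*D² + 4) = -9*(4 + h*D²) = -36 - 9*h*D²)
Q(W, f) = -36 (Q(W, f) = -36 - 9*0*f² = -36 + 0 = -36)
x - Q(100, R(-10, 0 - 5)) = -45102 - 1*(-36) = -45102 + 36 = -45066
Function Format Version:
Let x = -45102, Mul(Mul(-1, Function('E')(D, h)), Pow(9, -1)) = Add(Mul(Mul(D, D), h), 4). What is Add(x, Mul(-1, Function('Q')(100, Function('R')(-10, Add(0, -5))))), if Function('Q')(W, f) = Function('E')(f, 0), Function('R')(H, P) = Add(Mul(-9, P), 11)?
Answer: -45066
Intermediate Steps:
Function('R')(H, P) = Add(11, Mul(-9, P))
Function('E')(D, h) = Add(-36, Mul(-9, h, Pow(D, 2))) (Function('E')(D, h) = Mul(-9, Add(Mul(Mul(D, D), h), 4)) = Mul(-9, Add(Mul(Pow(D, 2), h), 4)) = Mul(-9, Add(Mul(h, Pow(D, 2)), 4)) = Mul(-9, Add(4, Mul(h, Pow(D, 2)))) = Add(-36, Mul(-9, h, Pow(D, 2))))
Function('Q')(W, f) = -36 (Function('Q')(W, f) = Add(-36, Mul(-9, 0, Pow(f, 2))) = Add(-36, 0) = -36)
Add(x, Mul(-1, Function('Q')(100, Function('R')(-10, Add(0, -5))))) = Add(-45102, Mul(-1, -36)) = Add(-45102, 36) = -45066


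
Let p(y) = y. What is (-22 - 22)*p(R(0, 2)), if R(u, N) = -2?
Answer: 88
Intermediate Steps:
(-22 - 22)*p(R(0, 2)) = (-22 - 22)*(-2) = -44*(-2) = 88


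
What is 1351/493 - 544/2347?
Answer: 2902605/1157071 ≈ 2.5086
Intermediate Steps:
1351/493 - 544/2347 = 2902605/1157071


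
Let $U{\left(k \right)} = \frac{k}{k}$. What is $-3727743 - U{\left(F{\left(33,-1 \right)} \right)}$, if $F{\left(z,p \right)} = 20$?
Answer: $-3727744$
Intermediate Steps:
$U{\left(k \right)} = 1$
$-3727743 - U{\left(F{\left(33,-1 \right)} \right)} = -3727743 - 1 = -3727744$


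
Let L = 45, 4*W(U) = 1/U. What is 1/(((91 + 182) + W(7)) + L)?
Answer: 28/8905 ≈ 0.0031443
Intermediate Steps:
W(U) = 1/(4*U)
1/(((91 + 182) + W(7)) + L) = 1/(((91 + 182) + (1/4)/7) + 45) = 1/((273 + (1/4)*(1/7)) + 45) = 1/((273 + 1/28) + 45) = 1/(7645/28 + 45) = 1/(8905/28) = 28/8905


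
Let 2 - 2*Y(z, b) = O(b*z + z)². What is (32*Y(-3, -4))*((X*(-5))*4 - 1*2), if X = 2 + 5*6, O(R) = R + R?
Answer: 3307584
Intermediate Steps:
O(R) = 2*R
Y(z, b) = 1 - (2*z + 2*b*z)²/2 (Y(z, b) = 1 - 4*(b*z + z)²/2 = 1 - 4*(z + b*z)²/2 = 1 - (2*z + 2*b*z)²/2)
X = 32 (X = 2 + 30 = 32)
(32*Y(-3, -4))*((X*(-5))*4 - 1*2) = (32*(1 - 2*(-3)²*(1 - 4)²))*((32*(-5))*4 - 1*2) = (32*(1 - 2*9*(-3)²))*(-160*4 - 2) = (32*(1 - 2*9*9))*(-640 - 2) = (32*(1 - 162))*(-642) = (32*(-161))*(-642) = -5152*(-642) = 3307584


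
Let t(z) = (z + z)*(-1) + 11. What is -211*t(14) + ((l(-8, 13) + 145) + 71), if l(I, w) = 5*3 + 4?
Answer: 3822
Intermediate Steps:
t(z) = 11 - 2*z (t(z) = (2*z)*(-1) + 11 = -2*z + 11 = 11 - 2*z)
l(I, w) = 19 (l(I, w) = 15 + 4 = 19)
-211*t(14) + ((l(-8, 13) + 145) + 71) = -211*(11 - 2*14) + ((19 + 145) + 71) = -211*(11 - 28) + (164 + 71) = -211*(-17) + 235 = 3587 + 235 = 3822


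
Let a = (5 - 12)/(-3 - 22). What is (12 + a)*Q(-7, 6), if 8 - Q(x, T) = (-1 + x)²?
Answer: -17192/25 ≈ -687.68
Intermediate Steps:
Q(x, T) = 8 - (-1 + x)²
a = 7/25 (a = -7/(-25) = -7*(-1/25) = 7/25 ≈ 0.28000)
(12 + a)*Q(-7, 6) = (12 + 7/25)*(8 - (-1 - 7)²) = 307*(8 - 1*(-8)²)/25 = 307*(8 - 1*64)/25 = 307*(8 - 64)/25 = (307/25)*(-56) = -17192/25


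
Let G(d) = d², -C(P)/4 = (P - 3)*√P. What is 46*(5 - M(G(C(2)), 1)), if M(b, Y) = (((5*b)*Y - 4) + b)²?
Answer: -1625594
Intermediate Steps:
C(P) = -4*√P*(-3 + P) (C(P) = -4*(P - 3)*√P = -4*(-3 + P)*√P = -4*√P*(-3 + P))
M(b, Y) = (-4 + b + 5*Y*b)² (M(b, Y) = ((5*Y*b - 4) + b)² = ((-4 + 5*Y*b) + b)² = (-4 + b + 5*Y*b)²)
46*(5 - M(G(C(2)), 1)) = 46*(5 - (-4 + (4*√2*(3 - 1*2))² + 5*1*(4*√2*(3 - 1*2))²)²) = 46*(5 - (-4 + (4*√2*(3 - 2))² + 5*1*(4*√2*(3 - 2))²)²) = 46*(5 - (-4 + (4*√2*1)² + 5*1*(4*√2*1)²)²) = 46*(5 - (-4 + (4*√2)² + 5*1*(4*√2)²)²) = 46*(5 - (-4 + 32 + 5*1*32)²) = 46*(5 - (-4 + 32 + 160)²) = 46*(5 - 1*188²) = 46*(5 - 1*35344) = 46*(5 - 35344) = 46*(-35339) = -1625594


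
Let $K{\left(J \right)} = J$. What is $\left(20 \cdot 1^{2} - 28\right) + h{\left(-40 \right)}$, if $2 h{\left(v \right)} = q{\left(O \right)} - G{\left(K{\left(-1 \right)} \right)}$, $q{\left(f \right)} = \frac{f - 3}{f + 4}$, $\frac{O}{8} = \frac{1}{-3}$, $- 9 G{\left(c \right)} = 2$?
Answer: $- \frac{721}{72} \approx -10.014$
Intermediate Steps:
$G{\left(c \right)} = - \frac{2}{9}$ ($G{\left(c \right)} = \left(- \frac{1}{9}\right) 2 = - \frac{2}{9}$)
$O = - \frac{8}{3}$ ($O = \frac{8}{-3} = 8 \left(- \frac{1}{3}\right) = - \frac{8}{3} \approx -2.6667$)
$q{\left(f \right)} = \frac{-3 + f}{4 + f}$
$h{\left(v \right)} = - \frac{145}{72}$ ($h{\left(v \right)} = \frac{\frac{-3 - \frac{8}{3}}{4 - \frac{8}{3}} - - \frac{2}{9}}{2} = \frac{\frac{1}{\frac{4}{3}} \left(- \frac{17}{3}\right) + \frac{2}{9}}{2} = \frac{\frac{3}{4} \left(- \frac{17}{3}\right) + \frac{2}{9}}{2} = \frac{- \frac{17}{4} + \frac{2}{9}}{2} = \frac{1}{2} \left(- \frac{145}{36}\right) = - \frac{145}{72}$)
$\left(20 \cdot 1^{2} - 28\right) + h{\left(-40 \right)} = \left(20 \cdot 1^{2} - 28\right) - \frac{145}{72} = \left(20 \cdot 1 - 28\right) - \frac{145}{72} = \left(20 - 28\right) - \frac{145}{72} = -8 - \frac{145}{72} = - \frac{721}{72}$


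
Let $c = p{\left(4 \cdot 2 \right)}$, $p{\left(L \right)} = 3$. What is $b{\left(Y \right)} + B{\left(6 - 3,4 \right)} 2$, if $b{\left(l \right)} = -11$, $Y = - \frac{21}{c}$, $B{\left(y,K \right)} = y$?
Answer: $-5$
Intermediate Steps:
$c = 3$
$Y = -7$ ($Y = - \frac{21}{3} = \left(-21\right) \frac{1}{3} = -7$)
$b{\left(Y \right)} + B{\left(6 - 3,4 \right)} 2 = -11 + \left(6 - 3\right) 2 = -11 + 3 \cdot 2 = -11 + 6 = -5$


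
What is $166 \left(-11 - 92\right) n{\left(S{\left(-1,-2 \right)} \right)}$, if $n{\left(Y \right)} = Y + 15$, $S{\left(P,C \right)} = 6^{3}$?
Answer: $-3949638$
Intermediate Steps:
$S{\left(P,C \right)} = 216$
$n{\left(Y \right)} = 15 + Y$
$166 \left(-11 - 92\right) n{\left(S{\left(-1,-2 \right)} \right)} = 166 \left(-11 - 92\right) \left(15 + 216\right) = 166 \left(-103\right) 231 = \left(-17098\right) 231 = -3949638$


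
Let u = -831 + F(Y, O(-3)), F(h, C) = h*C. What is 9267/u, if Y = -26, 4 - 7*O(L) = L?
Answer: -9267/857 ≈ -10.813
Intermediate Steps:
O(L) = 4/7 - L/7
F(h, C) = C*h
u = -857 (u = -831 + (4/7 - 1/7*(-3))*(-26) = -831 + (4/7 + 3/7)*(-26) = -831 + 1*(-26) = -831 - 26 = -857)
9267/u = 9267/(-857) = 9267*(-1/857) = -9267/857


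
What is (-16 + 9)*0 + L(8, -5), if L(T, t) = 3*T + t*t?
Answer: 49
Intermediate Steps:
L(T, t) = t² + 3*T (L(T, t) = 3*T + t² = t² + 3*T)
(-16 + 9)*0 + L(8, -5) = (-16 + 9)*0 + ((-5)² + 3*8) = -7*0 + (25 + 24) = 0 + 49 = 49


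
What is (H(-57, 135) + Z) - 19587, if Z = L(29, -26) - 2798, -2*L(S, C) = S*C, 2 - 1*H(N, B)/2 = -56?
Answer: -21892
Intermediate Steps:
H(N, B) = 116 (H(N, B) = 4 - 2*(-56) = 4 + 112 = 116)
L(S, C) = -C*S/2 (L(S, C) = -S*C/2 = -C*S/2)
Z = -2421 (Z = -½*(-26)*29 - 2798 = 377 - 2798 = -2421)
(H(-57, 135) + Z) - 19587 = (116 - 2421) - 19587 = -2305 - 19587 = -21892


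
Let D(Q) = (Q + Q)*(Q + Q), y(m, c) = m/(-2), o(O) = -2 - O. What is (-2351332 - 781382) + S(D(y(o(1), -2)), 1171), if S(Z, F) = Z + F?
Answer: -3131534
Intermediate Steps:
y(m, c) = -m/2 (y(m, c) = m*(-½) = -m/2)
D(Q) = 4*Q² (D(Q) = (2*Q)*(2*Q) = 4*Q²)
S(Z, F) = F + Z
(-2351332 - 781382) + S(D(y(o(1), -2)), 1171) = (-2351332 - 781382) + (1171 + 4*(-(-2 - 1*1)/2)²) = -3132714 + (1171 + 4*(-(-2 - 1)/2)²) = -3132714 + (1171 + 4*(-½*(-3))²) = -3132714 + (1171 + 4*(3/2)²) = -3132714 + (1171 + 4*(9/4)) = -3132714 + (1171 + 9) = -3132714 + 1180 = -3131534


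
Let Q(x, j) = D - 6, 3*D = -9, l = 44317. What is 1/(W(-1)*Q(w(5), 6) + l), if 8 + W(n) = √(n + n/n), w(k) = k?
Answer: 1/44389 ≈ 2.2528e-5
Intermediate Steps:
D = -3 (D = (⅓)*(-9) = -3)
Q(x, j) = -9 (Q(x, j) = -3 - 6 = -9)
W(n) = -8 + √(1 + n) (W(n) = -8 + √(n + n/n) = -8 + √(n + 1) = -8 + √(1 + n))
1/(W(-1)*Q(w(5), 6) + l) = 1/((-8 + √(1 - 1))*(-9) + 44317) = 1/((-8 + √0)*(-9) + 44317) = 1/((-8 + 0)*(-9) + 44317) = 1/(-8*(-9) + 44317) = 1/(72 + 44317) = 1/44389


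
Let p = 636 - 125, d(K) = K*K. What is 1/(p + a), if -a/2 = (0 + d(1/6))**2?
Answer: 648/331127 ≈ 0.0019570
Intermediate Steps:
d(K) = K**2
p = 511
a = -1/648 (a = -2*(0 + (1/6)**2)**2 = -2*(0 + 1/36)**2 = -2*(1/36)**2 = -2*1/1296 = -1/648 ≈ -0.0015432)
1/(p + a) = 1/(511 - 1/648) = 1/(331127/648) = 648/331127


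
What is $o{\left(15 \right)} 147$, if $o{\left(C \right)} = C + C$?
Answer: $4410$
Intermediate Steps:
$o{\left(C \right)} = 2 C$
$o{\left(15 \right)} 147 = 2 \cdot 15 \cdot 147 = 30 \cdot 147 = 4410$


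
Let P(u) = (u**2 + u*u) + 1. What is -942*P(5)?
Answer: -48042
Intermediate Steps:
P(u) = 1 + 2*u**2 (P(u) = (u**2 + u**2) + 1 = 2*u**2 + 1 = 1 + 2*u**2)
-942*P(5) = -942*(1 + 2*5**2) = -942*(1 + 2*25) = -942*(1 + 50) = -942*51 = -48042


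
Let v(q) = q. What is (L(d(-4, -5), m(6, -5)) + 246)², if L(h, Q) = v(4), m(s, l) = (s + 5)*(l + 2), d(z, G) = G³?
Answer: 62500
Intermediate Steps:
m(s, l) = (2 + l)*(5 + s) (m(s, l) = (5 + s)*(2 + l) = (2 + l)*(5 + s))
L(h, Q) = 4
(L(d(-4, -5), m(6, -5)) + 246)² = (4 + 246)² = 250² = 62500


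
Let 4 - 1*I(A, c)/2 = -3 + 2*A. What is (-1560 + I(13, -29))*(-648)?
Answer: 1035504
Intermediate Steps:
I(A, c) = 14 - 4*A (I(A, c) = 8 - 2*(-3 + 2*A) = 8 + (6 - 4*A) = 14 - 4*A)
(-1560 + I(13, -29))*(-648) = (-1560 + (14 - 4*13))*(-648) = (-1560 + (14 - 52))*(-648) = (-1560 - 38)*(-648) = -1598*(-648) = 1035504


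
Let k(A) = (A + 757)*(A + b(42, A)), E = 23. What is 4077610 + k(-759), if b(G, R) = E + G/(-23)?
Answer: 93818970/23 ≈ 4.0791e+6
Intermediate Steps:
b(G, R) = 23 - G/23 (b(G, R) = 23 + G/(-23) = 23 + G*(-1/23) = 23 - G/23)
k(A) = (757 + A)*(487/23 + A) (k(A) = (A + 757)*(A + (23 - 1/23*42)) = (757 + A)*(A + (23 - 42/23)) = (757 + A)*(A + 487/23) = (757 + A)*(487/23 + A))
4077610 + k(-759) = 4077610 + (368659/23 + (-759)² + (17898/23)*(-759)) = 4077610 + (368659/23 + 576081 - 590634) = 4077610 + 33940/23 = 93818970/23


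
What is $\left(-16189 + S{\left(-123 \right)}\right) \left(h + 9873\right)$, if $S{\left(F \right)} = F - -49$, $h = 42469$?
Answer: $-851237946$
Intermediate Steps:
$S{\left(F \right)} = 49 + F$ ($S{\left(F \right)} = F + 49 = 49 + F$)
$\left(-16189 + S{\left(-123 \right)}\right) \left(h + 9873\right) = \left(-16189 + \left(49 - 123\right)\right) \left(42469 + 9873\right) = \left(-16189 - 74\right) 52342 = \left(-16263\right) 52342 = -851237946$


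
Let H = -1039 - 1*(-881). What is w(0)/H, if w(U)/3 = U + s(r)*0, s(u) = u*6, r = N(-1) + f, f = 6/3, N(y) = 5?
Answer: 0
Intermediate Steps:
f = 2 (f = 6*(⅓) = 2)
H = -158 (H = -1039 + 881 = -158)
r = 7 (r = 5 + 2 = 7)
s(u) = 6*u
w(U) = 3*U (w(U) = 3*(U + (6*7)*0) = 3*(U + 42*0) = 3*(U + 0) = 3*U)
w(0)/H = (3*0)/(-158) = -1/158*0 = 0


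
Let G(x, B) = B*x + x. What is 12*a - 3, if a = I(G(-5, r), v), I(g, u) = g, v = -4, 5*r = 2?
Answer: -87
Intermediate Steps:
r = ⅖ (r = (⅕)*2 = ⅖ ≈ 0.40000)
G(x, B) = x + B*x
a = -7 (a = -5*(1 + ⅖) = -5*7/5 = -7)
12*a - 3 = 12*(-7) - 3 = -84 - 3 = -87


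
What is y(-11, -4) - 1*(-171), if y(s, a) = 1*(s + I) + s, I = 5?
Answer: 154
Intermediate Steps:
y(s, a) = 5 + 2*s (y(s, a) = 1*(s + 5) + s = 1*(5 + s) + s = (5 + s) + s = 5 + 2*s)
y(-11, -4) - 1*(-171) = (5 + 2*(-11)) - 1*(-171) = (5 - 22) + 171 = -17 + 171 = 154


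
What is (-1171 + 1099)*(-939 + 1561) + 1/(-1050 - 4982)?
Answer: -270137089/6032 ≈ -44784.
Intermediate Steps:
(-1171 + 1099)*(-939 + 1561) + 1/(-1050 - 4982) = -72*622 + 1/(-6032) = -44784 - 1/6032 = -270137089/6032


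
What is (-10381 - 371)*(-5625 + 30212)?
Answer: -264359424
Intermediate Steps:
(-10381 - 371)*(-5625 + 30212) = -10752*24587 = -264359424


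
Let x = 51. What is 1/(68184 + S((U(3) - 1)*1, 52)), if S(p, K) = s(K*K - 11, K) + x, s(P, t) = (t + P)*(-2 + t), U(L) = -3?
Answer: 1/205485 ≈ 4.8665e-6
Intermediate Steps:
s(P, t) = (-2 + t)*(P + t) (s(P, t) = (P + t)*(-2 + t) = (-2 + t)*(P + t))
S(p, K) = 73 - K² - 2*K + K*(-11 + K²) (S(p, K) = (K² - 2*(K*K - 11) - 2*K + (K*K - 11)*K) + 51 = (K² - 2*(K² - 11) - 2*K + (K² - 11)*K) + 51 = (K² - 2*(-11 + K²) - 2*K + (-11 + K²)*K) + 51 = (K² + (22 - 2*K²) - 2*K + K*(-11 + K²)) + 51 = (22 - K² - 2*K + K*(-11 + K²)) + 51 = 73 - K² - 2*K + K*(-11 + K²))
1/(68184 + S((U(3) - 1)*1, 52)) = 1/(68184 + (73 + 52³ - 1*52² - 13*52)) = 1/(68184 + (73 + 140608 - 1*2704 - 676)) = 1/(68184 + (73 + 140608 - 2704 - 676)) = 1/(68184 + 137301) = 1/205485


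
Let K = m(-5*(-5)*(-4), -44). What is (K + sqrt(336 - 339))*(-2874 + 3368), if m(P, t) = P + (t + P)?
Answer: -120536 + 494*I*sqrt(3) ≈ -1.2054e+5 + 855.63*I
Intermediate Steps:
m(P, t) = t + 2*P (m(P, t) = P + (P + t) = t + 2*P)
K = -244 (K = -44 + 2*(-5*(-5)*(-4)) = -44 + 2*(25*(-4)) = -44 + 2*(-100) = -44 - 200 = -244)
(K + sqrt(336 - 339))*(-2874 + 3368) = (-244 + sqrt(336 - 339))*(-2874 + 3368) = (-244 + sqrt(-3))*494 = (-244 + I*sqrt(3))*494 = -120536 + 494*I*sqrt(3)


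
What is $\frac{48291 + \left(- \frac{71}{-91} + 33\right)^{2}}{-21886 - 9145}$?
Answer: $- \frac{409347247}{256967711} \approx -1.593$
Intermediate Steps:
$\frac{48291 + \left(- \frac{71}{-91} + 33\right)^{2}}{-21886 - 9145} = \frac{48291 + \left(\left(-71\right) \left(- \frac{1}{91}\right) + 33\right)^{2}}{-31031} = \left(48291 + \left(\frac{71}{91} + 33\right)^{2}\right) \left(- \frac{1}{31031}\right) = \left(48291 + \left(\frac{3074}{91}\right)^{2}\right) \left(- \frac{1}{31031}\right) = \left(48291 + \frac{9449476}{8281}\right) \left(- \frac{1}{31031}\right) = \frac{409347247}{8281} \left(- \frac{1}{31031}\right) = - \frac{409347247}{256967711}$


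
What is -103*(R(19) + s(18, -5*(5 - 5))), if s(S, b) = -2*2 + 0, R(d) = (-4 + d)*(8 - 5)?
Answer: -4223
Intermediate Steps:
R(d) = -12 + 3*d (R(d) = (-4 + d)*3 = -12 + 3*d)
s(S, b) = -4 (s(S, b) = -4 + 0 = -4)
-103*(R(19) + s(18, -5*(5 - 5))) = -103*((-12 + 3*19) - 4) = -103*((-12 + 57) - 4) = -103*(45 - 4) = -103*41 = -4223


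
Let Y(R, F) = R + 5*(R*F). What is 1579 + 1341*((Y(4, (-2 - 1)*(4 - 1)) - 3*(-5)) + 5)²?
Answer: 32636155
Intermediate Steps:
Y(R, F) = R + 5*F*R (Y(R, F) = R + 5*(F*R) = R + 5*F*R)
1579 + 1341*((Y(4, (-2 - 1)*(4 - 1)) - 3*(-5)) + 5)² = 1579 + 1341*((4*(1 + 5*((-2 - 1)*(4 - 1))) - 3*(-5)) + 5)² = 1579 + 1341*((4*(1 + 5*(-3*3)) + 15) + 5)² = 1579 + 1341*((4*(1 + 5*(-9)) + 15) + 5)² = 1579 + 1341*((4*(1 - 45) + 15) + 5)² = 1579 + 1341*((4*(-44) + 15) + 5)² = 1579 + 1341*((-176 + 15) + 5)² = 1579 + 1341*(-161 + 5)² = 1579 + 1341*(-156)² = 1579 + 1341*24336 = 1579 + 32634576 = 32636155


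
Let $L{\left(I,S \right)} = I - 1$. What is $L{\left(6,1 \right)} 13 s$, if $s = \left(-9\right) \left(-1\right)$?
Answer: $585$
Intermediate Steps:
$L{\left(I,S \right)} = -1 + I$
$s = 9$
$L{\left(6,1 \right)} 13 s = \left(-1 + 6\right) 13 \cdot 9 = 5 \cdot 13 \cdot 9 = 65 \cdot 9 = 585$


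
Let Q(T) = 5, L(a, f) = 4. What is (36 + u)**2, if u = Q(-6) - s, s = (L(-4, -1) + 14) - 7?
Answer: 900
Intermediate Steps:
s = 11 (s = (4 + 14) - 7 = 18 - 7 = 11)
u = -6 (u = 5 - 1*11 = 5 - 11 = -6)
(36 + u)**2 = (36 - 6)**2 = 30**2 = 900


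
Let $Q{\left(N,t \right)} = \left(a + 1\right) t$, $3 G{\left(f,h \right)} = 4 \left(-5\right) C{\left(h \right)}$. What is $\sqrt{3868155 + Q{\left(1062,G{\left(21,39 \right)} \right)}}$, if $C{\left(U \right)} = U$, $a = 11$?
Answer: $\sqrt{3865035} \approx 1966.0$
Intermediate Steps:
$G{\left(f,h \right)} = - \frac{20 h}{3}$ ($G{\left(f,h \right)} = \frac{4 \left(-5\right) h}{3} = \frac{\left(-20\right) h}{3} = - \frac{20 h}{3}$)
$Q{\left(N,t \right)} = 12 t$ ($Q{\left(N,t \right)} = \left(11 + 1\right) t = 12 t$)
$\sqrt{3868155 + Q{\left(1062,G{\left(21,39 \right)} \right)}} = \sqrt{3868155 + 12 \left(\left(- \frac{20}{3}\right) 39\right)} = \sqrt{3868155 + 12 \left(-260\right)} = \sqrt{3868155 - 3120} = \sqrt{3865035}$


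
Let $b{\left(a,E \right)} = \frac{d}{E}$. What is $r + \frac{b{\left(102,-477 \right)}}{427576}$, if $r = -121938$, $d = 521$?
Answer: $- \frac{24869712611897}{203953752} \approx -1.2194 \cdot 10^{5}$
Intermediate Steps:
$b{\left(a,E \right)} = \frac{521}{E}$
$r + \frac{b{\left(102,-477 \right)}}{427576} = -121938 + \frac{521 \frac{1}{-477}}{427576} = -121938 + 521 \left(- \frac{1}{477}\right) \frac{1}{427576} = -121938 - \frac{521}{203953752} = - \frac{24869712611897}{203953752}$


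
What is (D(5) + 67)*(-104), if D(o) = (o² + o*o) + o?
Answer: -12688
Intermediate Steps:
D(o) = o + 2*o² (D(o) = (o² + o²) + o = 2*o² + o = o + 2*o²)
(D(5) + 67)*(-104) = (5*(1 + 2*5) + 67)*(-104) = (5*(1 + 10) + 67)*(-104) = (5*11 + 67)*(-104) = (55 + 67)*(-104) = 122*(-104) = -12688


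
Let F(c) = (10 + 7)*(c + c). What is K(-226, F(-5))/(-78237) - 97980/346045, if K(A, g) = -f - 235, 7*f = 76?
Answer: -1516116725/5414704533 ≈ -0.28000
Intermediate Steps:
f = 76/7 (f = (⅐)*76 = 76/7 ≈ 10.857)
F(c) = 34*c (F(c) = 17*(2*c) = 34*c)
K(A, g) = -1721/7 (K(A, g) = -1*76/7 - 235 = -76/7 - 235 = -1721/7)
K(-226, F(-5))/(-78237) - 97980/346045 = -1721/7/(-78237) - 97980/346045 = -1721/7*(-1/78237) - 97980*1/346045 = 1721/547659 - 19596/69209 = -1516116725/5414704533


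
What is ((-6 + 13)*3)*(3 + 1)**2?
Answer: 336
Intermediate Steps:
((-6 + 13)*3)*(3 + 1)**2 = (7*3)*4**2 = 21*16 = 336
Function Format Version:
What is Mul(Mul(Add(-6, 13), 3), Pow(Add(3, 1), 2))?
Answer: 336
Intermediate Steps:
Mul(Mul(Add(-6, 13), 3), Pow(Add(3, 1), 2)) = Mul(Mul(7, 3), Pow(4, 2)) = Mul(21, 16) = 336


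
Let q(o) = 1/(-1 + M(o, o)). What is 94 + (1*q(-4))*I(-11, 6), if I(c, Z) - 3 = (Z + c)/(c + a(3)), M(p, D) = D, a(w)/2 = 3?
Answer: 466/5 ≈ 93.200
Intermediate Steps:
a(w) = 6 (a(w) = 2*3 = 6)
I(c, Z) = 3 + (Z + c)/(6 + c) (I(c, Z) = 3 + (Z + c)/(c + 6) = 3 + (Z + c)/(6 + c))
q(o) = 1/(-1 + o)
94 + (1*q(-4))*I(-11, 6) = 94 + (1/(-1 - 4))*((18 + 6 + 4*(-11))/(6 - 11)) = 94 + (1/(-5))*((18 + 6 - 44)/(-5)) = 94 + (1*(-1/5))*(-1/5*(-20)) = 94 - 1/5*4 = 94 - 4/5 = 466/5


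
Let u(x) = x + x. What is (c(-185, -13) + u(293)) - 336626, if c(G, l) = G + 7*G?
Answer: -337520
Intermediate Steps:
u(x) = 2*x
c(G, l) = 8*G
(c(-185, -13) + u(293)) - 336626 = (8*(-185) + 2*293) - 336626 = (-1480 + 586) - 336626 = -894 - 336626 = -337520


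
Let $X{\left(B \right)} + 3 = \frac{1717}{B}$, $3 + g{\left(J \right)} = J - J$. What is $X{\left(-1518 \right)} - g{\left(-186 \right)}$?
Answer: $- \frac{1717}{1518} \approx -1.1311$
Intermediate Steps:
$g{\left(J \right)} = -3$ ($g{\left(J \right)} = -3 + \left(J - J\right) = -3 + 0 = -3$)
$X{\left(B \right)} = -3 + \frac{1717}{B}$
$X{\left(-1518 \right)} - g{\left(-186 \right)} = \left(-3 + \frac{1717}{-1518}\right) - -3 = \left(-3 + 1717 \left(- \frac{1}{1518}\right)\right) + 3 = \left(-3 - \frac{1717}{1518}\right) + 3 = - \frac{6271}{1518} + 3 = - \frac{1717}{1518}$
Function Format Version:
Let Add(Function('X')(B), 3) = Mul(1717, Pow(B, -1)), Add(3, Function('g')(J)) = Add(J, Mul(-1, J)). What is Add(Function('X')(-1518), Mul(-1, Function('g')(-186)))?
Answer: Rational(-1717, 1518) ≈ -1.1311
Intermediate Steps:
Function('g')(J) = -3 (Function('g')(J) = Add(-3, Add(J, Mul(-1, J))) = Add(-3, 0) = -3)
Function('X')(B) = Add(-3, Mul(1717, Pow(B, -1)))
Add(Function('X')(-1518), Mul(-1, Function('g')(-186))) = Add(Add(-3, Mul(1717, Pow(-1518, -1))), Mul(-1, -3)) = Add(Add(-3, Mul(1717, Rational(-1, 1518))), 3) = Add(Add(-3, Rational(-1717, 1518)), 3) = Add(Rational(-6271, 1518), 3) = Rational(-1717, 1518)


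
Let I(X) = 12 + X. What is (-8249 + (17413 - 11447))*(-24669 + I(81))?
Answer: 56107008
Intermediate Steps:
(-8249 + (17413 - 11447))*(-24669 + I(81)) = (-8249 + (17413 - 11447))*(-24669 + (12 + 81)) = (-8249 + 5966)*(-24669 + 93) = -2283*(-24576) = 56107008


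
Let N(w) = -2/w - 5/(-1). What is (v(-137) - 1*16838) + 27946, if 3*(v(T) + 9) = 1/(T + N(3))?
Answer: 4417401/398 ≈ 11099.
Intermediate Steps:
N(w) = 5 - 2/w (N(w) = -2/w - 5*(-1) = -2/w + 5 = 5 - 2/w)
v(T) = -9 + 1/(3*(13/3 + T)) (v(T) = -9 + 1/(3*(T + (5 - 2/3))) = -9 + 1/(3*(T + 13/3)) = -9 + 1/(3*(13/3 + T)))
(v(-137) - 1*16838) + 27946 = ((-116 - 27*(-137))/(13 + 3*(-137)) - 1*16838) + 27946 = ((-116 + 3699)/(13 - 411) - 16838) + 27946 = (3583/(-398) - 16838) + 27946 = (-1/398*3583 - 16838) + 27946 = (-3583/398 - 16838) + 27946 = -6705107/398 + 27946 = 4417401/398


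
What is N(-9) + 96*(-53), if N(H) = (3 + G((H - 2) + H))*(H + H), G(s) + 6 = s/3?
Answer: -4914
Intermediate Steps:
G(s) = -6 + s/3
N(H) = 2*H*(-11/3 + 2*H/3) (N(H) = (3 + (-6 + ((H - 2) + H)/3))*(H + H) = (3 + (-6 + ((-2 + H) + H)/3))*(2*H) = (3 + (-6 + (-2 + 2*H)/3))*(2*H) = (3 + (-6 + (-2/3 + 2*H/3)))*(2*H) = (3 + (-20/3 + 2*H/3))*(2*H) = (-11/3 + 2*H/3)*(2*H) = 2*H*(-11/3 + 2*H/3))
N(-9) + 96*(-53) = (2/3)*(-9)*(-11 + 2*(-9)) + 96*(-53) = (2/3)*(-9)*(-11 - 18) - 5088 = (2/3)*(-9)*(-29) - 5088 = 174 - 5088 = -4914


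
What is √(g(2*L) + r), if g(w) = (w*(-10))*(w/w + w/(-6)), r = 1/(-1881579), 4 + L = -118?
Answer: √359934519210953421/1881579 ≈ 318.85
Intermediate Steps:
L = -122 (L = -4 - 118 = -122)
r = -1/1881579 ≈ -5.3147e-7
g(w) = -10*w*(1 - w/6) (g(w) = (-10*w)*(1 + w*(-⅙)) = (-10*w)*(1 - w/6) = -10*w*(1 - w/6))
√(g(2*L) + r) = √(5*(2*(-122))*(-6 + 2*(-122))/3 - 1/1881579) = √((5/3)*(-244)*(-6 - 244) - 1/1881579) = √((5/3)*(-244)*(-250) - 1/1881579) = √(305000/3 - 1/1881579) = √(191293864999/1881579) = √359934519210953421/1881579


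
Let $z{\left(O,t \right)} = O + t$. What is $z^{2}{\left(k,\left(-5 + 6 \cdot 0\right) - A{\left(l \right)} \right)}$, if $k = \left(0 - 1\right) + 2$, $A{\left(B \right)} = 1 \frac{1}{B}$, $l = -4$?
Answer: $\frac{225}{16} \approx 14.063$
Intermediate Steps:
$A{\left(B \right)} = \frac{1}{B}$
$k = 1$ ($k = -1 + 2 = 1$)
$z^{2}{\left(k,\left(-5 + 6 \cdot 0\right) - A{\left(l \right)} \right)} = \left(1 + \left(\left(-5 + 6 \cdot 0\right) - \frac{1}{-4}\right)\right)^{2} = \left(1 + \left(\left(-5 + 0\right) - - \frac{1}{4}\right)\right)^{2} = \left(1 + \left(-5 + \frac{1}{4}\right)\right)^{2} = \left(1 - \frac{19}{4}\right)^{2} = \left(- \frac{15}{4}\right)^{2} = \frac{225}{16}$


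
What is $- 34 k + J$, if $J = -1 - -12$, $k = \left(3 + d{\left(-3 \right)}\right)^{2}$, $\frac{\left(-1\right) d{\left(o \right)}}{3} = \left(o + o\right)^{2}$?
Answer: $-374839$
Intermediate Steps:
$d{\left(o \right)} = - 12 o^{2}$ ($d{\left(o \right)} = - 3 \left(o + o\right)^{2} = - 3 \left(2 o\right)^{2} = - 3 \cdot 4 o^{2} = - 12 o^{2}$)
$k = 11025$ ($k = \left(3 - 12 \left(-3\right)^{2}\right)^{2} = \left(3 - 108\right)^{2} = \left(-105\right)^{2} = 11025$)
$J = 11$ ($J = -1 + 12 = 11$)
$- 34 k + J = \left(-34\right) 11025 + 11 = -374850 + 11 = -374839$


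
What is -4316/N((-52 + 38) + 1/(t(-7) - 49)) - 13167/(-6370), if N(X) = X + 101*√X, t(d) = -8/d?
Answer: 969071849/389256140 + 36507965*I*√1573495/4018321076 ≈ 2.4895 + 11.397*I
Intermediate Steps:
-4316/N((-52 + 38) + 1/(t(-7) - 49)) - 13167/(-6370) = -4316/(((-52 + 38) + 1/(-8/(-7) - 49)) + 101*√((-52 + 38) + 1/(-8/(-7) - 49))) - 13167/(-6370) = -4316/((-14 + 1/(-8*(-⅐) - 49)) + 101*√(-14 + 1/(-8*(-⅐) - 49))) - 13167*(-1/6370) = -4316/((-14 + 1/(8/7 - 49)) + 101*√(-14 + 1/(8/7 - 49))) + 1881/910 = -4316/((-14 + 1/(-335/7)) + 101*√(-14 + 1/(-335/7))) + 1881/910 = -4316/((-14 - 7/335) + 101*√(-14 - 7/335)) + 1881/910 = -4316/(-4697/335 + 101*√(-4697/335)) + 1881/910 = -4316/(-4697/335 + 101*(I*√1573495/335)) + 1881/910 = -4316/(-4697/335 + 101*I*√1573495/335) + 1881/910 = 1881/910 - 4316/(-4697/335 + 101*I*√1573495/335)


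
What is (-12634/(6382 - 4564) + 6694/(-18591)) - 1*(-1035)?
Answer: 5789055824/5633073 ≈ 1027.7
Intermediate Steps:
(-12634/(6382 - 4564) + 6694/(-18591)) - 1*(-1035) = (-12634/1818 + 6694*(-1/18591)) + 1035 = (-12634*1/1818 - 6694/18591) + 1035 = (-6317/909 - 6694/18591) + 1035 = -41174731/5633073 + 1035 = 5789055824/5633073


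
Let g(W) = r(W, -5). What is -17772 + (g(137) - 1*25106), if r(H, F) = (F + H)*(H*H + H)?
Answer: 2452714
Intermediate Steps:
r(H, F) = (F + H)*(H + H²) (r(H, F) = (F + H)*(H² + H) = (F + H)*(H + H²))
g(W) = W*(-5 + W² - 4*W) (g(W) = W*(-5 + W + W² - 5*W) = W*(-5 + W² - 4*W))
-17772 + (g(137) - 1*25106) = -17772 + (137*(-5 + 137² - 4*137) - 1*25106) = -17772 + (137*(-5 + 18769 - 548) - 25106) = -17772 + (137*18216 - 25106) = -17772 + (2495592 - 25106) = -17772 + 2470486 = 2452714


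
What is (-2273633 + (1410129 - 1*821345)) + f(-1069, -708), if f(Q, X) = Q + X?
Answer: -1686626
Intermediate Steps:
(-2273633 + (1410129 - 1*821345)) + f(-1069, -708) = (-2273633 + (1410129 - 1*821345)) + (-1069 - 708) = (-2273633 + (1410129 - 821345)) - 1777 = (-2273633 + 588784) - 1777 = -1684849 - 1777 = -1686626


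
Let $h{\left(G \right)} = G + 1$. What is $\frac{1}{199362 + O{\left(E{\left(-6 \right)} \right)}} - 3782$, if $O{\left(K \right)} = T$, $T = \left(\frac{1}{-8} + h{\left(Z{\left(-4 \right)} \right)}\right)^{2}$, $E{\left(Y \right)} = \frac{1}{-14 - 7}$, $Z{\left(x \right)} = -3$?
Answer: $- \frac{48256266310}{12759457} \approx -3782.0$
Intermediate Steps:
$h{\left(G \right)} = 1 + G$
$E{\left(Y \right)} = - \frac{1}{21}$ ($E{\left(Y \right)} = \frac{1}{-21} = - \frac{1}{21}$)
$T = \frac{289}{64}$ ($T = \left(\frac{1}{-8} + \left(1 - 3\right)\right)^{2} = \left(- \frac{1}{8} - 2\right)^{2} = \left(- \frac{17}{8}\right)^{2} = \frac{289}{64} \approx 4.5156$)
$O{\left(K \right)} = \frac{289}{64}$
$\frac{1}{199362 + O{\left(E{\left(-6 \right)} \right)}} - 3782 = \frac{1}{199362 + \frac{289}{64}} - 3782 = \frac{1}{\frac{12759457}{64}} - 3782 = \frac{64}{12759457} - 3782 = - \frac{48256266310}{12759457}$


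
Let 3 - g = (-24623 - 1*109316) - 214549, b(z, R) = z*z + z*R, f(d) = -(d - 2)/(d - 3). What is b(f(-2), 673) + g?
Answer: 8698831/25 ≈ 3.4795e+5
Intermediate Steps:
f(d) = -(-2 + d)/(-3 + d)
b(z, R) = z² + R*z
g = 348491 (g = 3 - ((-24623 - 1*109316) - 214549) = 3 - ((-24623 - 109316) - 214549) = 3 - (-133939 - 214549) = 3 - 1*(-348488) = 3 + 348488 = 348491)
b(f(-2), 673) + g = ((2 - 1*(-2))/(-3 - 2))*(673 + (2 - 1*(-2))/(-3 - 2)) + 348491 = ((2 + 2)/(-5))*(673 + (2 + 2)/(-5)) + 348491 = (-⅕*4)*(673 - ⅕*4) + 348491 = -4*(673 - ⅘)/5 + 348491 = -⅘*3361/5 + 348491 = -13444/25 + 348491 = 8698831/25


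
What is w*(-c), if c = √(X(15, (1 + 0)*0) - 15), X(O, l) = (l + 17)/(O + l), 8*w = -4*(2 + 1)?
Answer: 2*I*√195/5 ≈ 5.5857*I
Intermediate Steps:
w = -3/2 (w = (-4*(2 + 1))/8 = (-4*3)/8 = (⅛)*(-12) = -3/2 ≈ -1.5000)
X(O, l) = (17 + l)/(O + l)
c = 4*I*√195/15 (c = √((17 + (1 + 0)*0)/(15 + (1 + 0)*0) - 15) = √((17 + 1*0)/(15 + 1*0) - 15) = √((17 + 0)/(15 + 0) - 15) = √(17/15 - 15) = √(-208/15) = 4*I*√195/15 ≈ 3.7238*I)
w*(-c) = -(-3)*4*I*√195/15/2 = -(-2)*I*√195/5 = 2*I*√195/5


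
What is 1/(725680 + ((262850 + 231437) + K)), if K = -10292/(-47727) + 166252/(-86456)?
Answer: 1031571378/1258481278078513 ≈ 8.1970e-7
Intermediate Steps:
K = -1761226013/1031571378 (K = -10292*(-1/47727) + 166252*(-1/86456) = 10292/47727 - 41563/21614 = -1761226013/1031571378 ≈ -1.7073)
1/(725680 + ((262850 + 231437) + K)) = 1/(725680 + ((262850 + 231437) - 1761226013/1031571378)) = 1/(725680 + (494287 - 1761226013/1031571378)) = 1/(725680 + 509890560491473/1031571378) = 1/(1258481278078513/1031571378) = 1031571378/1258481278078513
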